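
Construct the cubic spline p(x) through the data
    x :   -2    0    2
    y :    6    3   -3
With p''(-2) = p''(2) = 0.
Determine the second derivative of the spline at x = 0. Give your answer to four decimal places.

-1.1250

With m_i denoting the second derivative at x_i, h_i = 2, 2, and Δ_i = (y_(i+1) − y_i)/h_i = -3/2, -3:
  2·m_0 + 8·m_1 + 2·m_2 = 6(Δ_1 - Δ_0) = -9
Natural end conditions: m_0 = m_2 = 0.
Solving: m_0 = 0, m_1 = -9/8, m_2 = 0.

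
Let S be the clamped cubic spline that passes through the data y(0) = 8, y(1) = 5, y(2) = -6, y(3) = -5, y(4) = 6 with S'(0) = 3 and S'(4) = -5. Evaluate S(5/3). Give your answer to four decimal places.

With m_i denoting the second derivative at x_i, h_i = 1, 1, 1, 1, and Δ_i = (y_(i+1) − y_i)/h_i = -3, -11, 1, 11:
  1·m_0 + 4·m_1 + 1·m_2 = 6(Δ_1 - Δ_0) = -48
  1·m_1 + 4·m_2 + 1·m_3 = 6(Δ_2 - Δ_1) = 72
  1·m_2 + 4·m_3 + 1·m_4 = 6(Δ_3 - Δ_2) = 60
Clamped end conditions give two more equations: 2h_0·m_0 + h_0·m_1 = 6(Δ_0 - S'(0)) = -36 and h_3·m_3 + 2h_3·m_4 = 6(S'(4) - Δ_3) = -96.
Hence m_0 = -163/14, m_1 = -89/7, m_2 = 29/2, m_3 = 187/7, m_4 = -859/14.
On [1, 2], S(t) = 5 - 257/28·(t - 1) - 89/14·(t - 1)² + 127/28·(t - 1)³.
With (t - 1) = 2/3: S(5/3) = -983/378.

-2.6005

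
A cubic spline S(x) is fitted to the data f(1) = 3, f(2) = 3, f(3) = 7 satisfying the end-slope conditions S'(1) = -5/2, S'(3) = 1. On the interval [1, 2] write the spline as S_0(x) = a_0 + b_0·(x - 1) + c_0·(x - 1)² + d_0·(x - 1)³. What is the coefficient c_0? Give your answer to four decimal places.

Let m_i = S''(x_i). Step sizes h_i = 1, 1; slopes of the chords Δ_i = (y_(i+1) - y_i)/h_i = 0, 4.
  1·m_0 + 4·m_1 + 1·m_2 = 6(Δ_1 - Δ_0) = 24
Clamped end conditions give two more equations: 2h_0·m_0 + h_0·m_1 = 6(Δ_0 - S'(1)) = 15 and h_1·m_1 + 2h_1·m_2 = 6(S'(3) - Δ_1) = -18.
Solving the tridiagonal system: m_0 = 13/4, m_1 = 17/2, m_2 = -53/4.
On [1, 2], with S_0(x) = a_0 + b_0·(x - 1) + c_0·(x - 1)² + d_0·(x - 1)³: c_0 = m_0/2 = 13/8, d_0 = (m_1 - m_0)/(6h_0) = 7/8, b_0 = Δ_0 - h_0(2m_0 + m_1)/6 = -5/2.

1.6250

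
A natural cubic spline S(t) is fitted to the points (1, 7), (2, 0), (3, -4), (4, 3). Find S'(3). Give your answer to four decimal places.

1.5333

With m_i denoting the second derivative at x_i, h_i = 1, 1, 1, and Δ_i = (y_(i+1) − y_i)/h_i = -7, -4, 7:
  1·m_0 + 4·m_1 + 1·m_2 = 6(Δ_1 - Δ_0) = 18
  1·m_1 + 4·m_2 + 1·m_3 = 6(Δ_2 - Δ_1) = 66
Natural end conditions: m_0 = m_3 = 0.
Solving the tridiagonal system: m_0 = 0, m_1 = 2/5, m_2 = 82/5, m_3 = 0.
On [3, 4], S'(t) = b_2 + 2c_2·(t - 3) + 3d_2·(t - 3)² with b_2 = Δ_2 - h_2(2m_2 + m_3)/6 = 23/15, c_2 = m_2/2 = 41/5, d_2 = (m_3 - m_2)/(6h_2) = -41/15. So S'(3) = 23/15.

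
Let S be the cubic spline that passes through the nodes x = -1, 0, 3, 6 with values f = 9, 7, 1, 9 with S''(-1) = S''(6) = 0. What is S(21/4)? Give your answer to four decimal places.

6.0948

With M_i denoting the second derivative at x_i, h_i = 1, 3, 3, and Δ_i = (y_(i+1) − y_i)/h_i = -2, -2, 8/3:
  1·M_0 + 8·M_1 + 3·M_2 = 6(Δ_1 - Δ_0) = 0
  3·M_1 + 12·M_2 + 3·M_3 = 6(Δ_2 - Δ_1) = 28
Natural end conditions: M_0 = M_3 = 0.
Hence M_0 = 0, M_1 = -28/29, M_2 = 224/87, M_3 = 0.
On [3, 6], S(x) = 1 + 8/87·(x - 3) + 112/87·(x - 3)² - 112/783·(x - 3)³.
With (x - 3) = 9/4: S(21/4) = 707/116.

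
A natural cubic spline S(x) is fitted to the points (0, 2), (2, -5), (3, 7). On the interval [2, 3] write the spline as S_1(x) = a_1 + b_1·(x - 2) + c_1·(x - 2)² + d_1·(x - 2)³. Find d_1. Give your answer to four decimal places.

-2.5833

With m_i denoting the second derivative at x_i, h_i = 2, 1, and Δ_i = (y_(i+1) − y_i)/h_i = -7/2, 12:
  2·m_0 + 6·m_1 + 1·m_2 = 6(Δ_1 - Δ_0) = 93
Natural end conditions: m_0 = m_2 = 0.
Hence m_0 = 0, m_1 = 31/2, m_2 = 0.
On [2, 3], with S_1(x) = a_1 + b_1·(x - 2) + c_1·(x - 2)² + d_1·(x - 2)³: c_1 = m_1/2 = 31/4, d_1 = (m_2 - m_1)/(6h_1) = -31/12, b_1 = Δ_1 - h_1(2m_1 + m_2)/6 = 41/6.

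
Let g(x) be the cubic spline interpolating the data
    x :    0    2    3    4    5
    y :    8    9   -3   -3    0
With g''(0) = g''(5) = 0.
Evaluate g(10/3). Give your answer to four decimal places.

Write σ_i for g''(x_i). With h_i = 2, 1, 1, 1 and divided differences Δ_i = 1/2, -12, 0, 3, the continuity of g' gives the tridiagonal system
  2·σ_0 + 6·σ_1 + 1·σ_2 = 6(Δ_1 - Δ_0) = -75
  1·σ_1 + 4·σ_2 + 1·σ_3 = 6(Δ_2 - Δ_1) = 72
  1·σ_2 + 4·σ_3 + 1·σ_4 = 6(Δ_3 - Δ_2) = 18
Natural end conditions: σ_0 = σ_4 = 0.
Hence σ_0 = 0, σ_1 = -1395/86, σ_2 = 960/43, σ_3 = -93/86, σ_4 = 0.
On [3, 4], g(x) = -3 - 1249/172·(x - 3) + 480/43·(x - 3)² - 671/172·(x - 3)³.
With (x - 3) = 1/3: g(10/3) = -5021/1161.

-4.3247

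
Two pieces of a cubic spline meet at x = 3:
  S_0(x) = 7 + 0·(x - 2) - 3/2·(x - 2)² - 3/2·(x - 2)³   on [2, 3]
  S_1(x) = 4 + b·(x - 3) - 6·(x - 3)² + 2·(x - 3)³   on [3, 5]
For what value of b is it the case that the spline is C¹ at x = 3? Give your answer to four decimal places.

-7.5000

S_0'(x) = 0 - 3·(x - 2) - 9/2·(x - 2)², so S_0'(3) = -15/2. On the right, S_1'(3) = b, so b = -15/2.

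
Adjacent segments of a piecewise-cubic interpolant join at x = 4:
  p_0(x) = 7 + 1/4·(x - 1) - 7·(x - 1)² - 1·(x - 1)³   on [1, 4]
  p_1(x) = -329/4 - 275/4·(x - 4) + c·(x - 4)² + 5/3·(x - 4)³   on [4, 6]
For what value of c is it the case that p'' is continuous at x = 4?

p_0''(x) = -14 - 6·(x - 1), so p_0''(4) = -32. On the right, p_1''(4) = 2c, so c = -16.

-16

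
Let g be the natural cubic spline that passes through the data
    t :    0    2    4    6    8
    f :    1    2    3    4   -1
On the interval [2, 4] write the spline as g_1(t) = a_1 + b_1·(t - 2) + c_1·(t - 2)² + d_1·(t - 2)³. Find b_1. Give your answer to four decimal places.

Put M_i = g'' at the i-th knot. Here h = (2, 2, 2, 2) and Δ = (1/2, 1/2, 1/2, -5/2), so the interior equations h_(i-1)·M_(i-1) + 2(h_(i-1)+h_i)·M_i + h_i·M_(i+1) = 6(Δ_i − Δ_(i-1)) read
  2·M_0 + 8·M_1 + 2·M_2 = 6(Δ_1 - Δ_0) = 0
  2·M_1 + 8·M_2 + 2·M_3 = 6(Δ_2 - Δ_1) = 0
  2·M_2 + 8·M_3 + 2·M_4 = 6(Δ_3 - Δ_2) = -18
Natural end conditions: M_0 = M_4 = 0.
Solving the tridiagonal system: M_0 = 0, M_1 = -9/56, M_2 = 9/14, M_3 = -135/56, M_4 = 0.
On [2, 4], with g_1(t) = a_1 + b_1·(t - 2) + c_1·(t - 2)² + d_1·(t - 2)³: c_1 = M_1/2 = -9/112, d_1 = (M_2 - M_1)/(6h_1) = 15/224, b_1 = Δ_1 - h_1(2M_1 + M_2)/6 = 11/28.

0.3929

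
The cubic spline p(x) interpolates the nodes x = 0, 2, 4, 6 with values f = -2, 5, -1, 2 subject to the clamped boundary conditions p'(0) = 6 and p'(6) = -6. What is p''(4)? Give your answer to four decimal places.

Write M_i for p''(x_i). With h_i = 2, 2, 2 and divided differences Δ_i = 7/2, -3, 3/2, the continuity of p' gives the tridiagonal system
  2·M_0 + 8·M_1 + 2·M_2 = 6(Δ_1 - Δ_0) = -39
  2·M_1 + 8·M_2 + 2·M_3 = 6(Δ_2 - Δ_1) = 27
Clamped end conditions give two more equations: 2h_0·M_0 + h_0·M_1 = 6(Δ_0 - p'(0)) = -15 and h_2·M_2 + 2h_2·M_3 = 6(p'(6) - Δ_2) = -45.
Hence M_0 = -1/5, M_1 = -71/10, M_2 = 91/10, M_3 = -79/5.

9.1000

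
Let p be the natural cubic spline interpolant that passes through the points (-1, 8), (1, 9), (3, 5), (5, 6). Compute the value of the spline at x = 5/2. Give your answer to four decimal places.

Put M_i = p'' at the i-th knot. Here h = (2, 2, 2) and Δ = (1/2, -2, 1/2), so the interior equations h_(i-1)·M_(i-1) + 2(h_(i-1)+h_i)·M_i + h_i·M_(i+1) = 6(Δ_i − Δ_(i-1)) read
  2·M_0 + 8·M_1 + 2·M_2 = 6(Δ_1 - Δ_0) = -15
  2·M_1 + 8·M_2 + 2·M_3 = 6(Δ_2 - Δ_1) = 15
Natural end conditions: M_0 = M_3 = 0.
Solving: M_0 = 0, M_1 = -5/2, M_2 = 5/2, M_3 = 0.
On [1, 3], p(x) = 9 - 7/6·(x - 1) - 5/4·(x - 1)² + 5/12·(x - 1)³.
With (x - 1) = 3/2: p(5/2) = 187/32.

5.8438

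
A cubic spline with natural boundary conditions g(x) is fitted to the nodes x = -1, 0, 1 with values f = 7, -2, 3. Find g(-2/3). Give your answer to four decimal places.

2.9630

Put M_i = g'' at the i-th knot. Here h = (1, 1) and Δ = (-9, 5), so the interior equations h_(i-1)·M_(i-1) + 2(h_(i-1)+h_i)·M_i + h_i·M_(i+1) = 6(Δ_i − Δ_(i-1)) read
  1·M_0 + 4·M_1 + 1·M_2 = 6(Δ_1 - Δ_0) = 84
Natural end conditions: M_0 = M_2 = 0.
Solving the tridiagonal system: M_0 = 0, M_1 = 21, M_2 = 0.
On [-1, 0], g(x) = 7 - 25/2·(x + 1) + 0·(x + 1)² + 7/2·(x + 1)³.
With (x + 1) = 1/3: g(-2/3) = 80/27.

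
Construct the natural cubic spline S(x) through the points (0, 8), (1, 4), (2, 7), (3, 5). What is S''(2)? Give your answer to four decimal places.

With m_i denoting the second derivative at x_i, h_i = 1, 1, 1, and Δ_i = (y_(i+1) − y_i)/h_i = -4, 3, -2:
  1·m_0 + 4·m_1 + 1·m_2 = 6(Δ_1 - Δ_0) = 42
  1·m_1 + 4·m_2 + 1·m_3 = 6(Δ_2 - Δ_1) = -30
Natural end conditions: m_0 = m_3 = 0.
Solving the tridiagonal system: m_0 = 0, m_1 = 66/5, m_2 = -54/5, m_3 = 0.

-10.8000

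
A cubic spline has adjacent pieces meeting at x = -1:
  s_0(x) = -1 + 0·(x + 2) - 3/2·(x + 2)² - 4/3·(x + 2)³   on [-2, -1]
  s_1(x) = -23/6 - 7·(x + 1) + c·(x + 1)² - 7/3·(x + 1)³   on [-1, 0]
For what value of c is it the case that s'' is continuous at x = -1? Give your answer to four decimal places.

-5.5000

s_0''(x) = -3 - 8·(x + 2), so s_0''(-1) = -11. On the right, s_1''(-1) = 2c, so c = -11/2.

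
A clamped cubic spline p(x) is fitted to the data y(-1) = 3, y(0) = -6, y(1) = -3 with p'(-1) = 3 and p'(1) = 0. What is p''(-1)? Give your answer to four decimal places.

-55.5000

Put M_i = p'' at the i-th knot. Here h = (1, 1) and Δ = (-9, 3), so the interior equations h_(i-1)·M_(i-1) + 2(h_(i-1)+h_i)·M_i + h_i·M_(i+1) = 6(Δ_i − Δ_(i-1)) read
  1·M_0 + 4·M_1 + 1·M_2 = 6(Δ_1 - Δ_0) = 72
Clamped end conditions give two more equations: 2h_0·M_0 + h_0·M_1 = 6(Δ_0 - p'(-1)) = -72 and h_1·M_1 + 2h_1·M_2 = 6(p'(1) - Δ_1) = -18.
Hence M_0 = -111/2, M_1 = 39, M_2 = -57/2.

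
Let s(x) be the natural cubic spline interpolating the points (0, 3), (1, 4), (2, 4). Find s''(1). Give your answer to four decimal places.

Let M_i = s''(x_i). Step sizes h_i = 1, 1; slopes of the chords Δ_i = (y_(i+1) - y_i)/h_i = 1, 0.
  1·M_0 + 4·M_1 + 1·M_2 = 6(Δ_1 - Δ_0) = -6
Natural end conditions: M_0 = M_2 = 0.
Solving the tridiagonal system: M_0 = 0, M_1 = -3/2, M_2 = 0.

-1.5000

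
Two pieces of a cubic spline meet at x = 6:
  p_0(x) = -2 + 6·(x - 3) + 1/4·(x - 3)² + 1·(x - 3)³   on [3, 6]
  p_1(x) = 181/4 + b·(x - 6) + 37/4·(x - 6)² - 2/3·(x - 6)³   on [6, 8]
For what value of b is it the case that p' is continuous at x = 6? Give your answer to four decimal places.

p_0'(x) = 6 + 1/2·(x - 3) + 3·(x - 3)², so p_0'(6) = 69/2. On the right, p_1'(6) = b, so b = 69/2.

34.5000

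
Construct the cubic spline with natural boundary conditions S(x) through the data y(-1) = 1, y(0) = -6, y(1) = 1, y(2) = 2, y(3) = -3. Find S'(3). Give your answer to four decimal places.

-5.9286

Write m_i for S''(x_i). With h_i = 1, 1, 1, 1 and divided differences Δ_i = -7, 7, 1, -5, the continuity of S' gives the tridiagonal system
  1·m_0 + 4·m_1 + 1·m_2 = 6(Δ_1 - Δ_0) = 84
  1·m_1 + 4·m_2 + 1·m_3 = 6(Δ_2 - Δ_1) = -36
  1·m_2 + 4·m_3 + 1·m_4 = 6(Δ_3 - Δ_2) = -36
Natural end conditions: m_0 = m_4 = 0.
Forward elimination and back-substitution give m_0 = 0, m_1 = 171/7, m_2 = -96/7, m_3 = -39/7, m_4 = 0.
On [2, 3], S'(x) = b_3 + 2c_3·(x - 2) + 3d_3·(x - 2)² with b_3 = Δ_3 - h_3(2m_3 + m_4)/6 = -22/7, c_3 = m_3/2 = -39/14, d_3 = (m_4 - m_3)/(6h_3) = 13/14. So S'(3) = -83/14.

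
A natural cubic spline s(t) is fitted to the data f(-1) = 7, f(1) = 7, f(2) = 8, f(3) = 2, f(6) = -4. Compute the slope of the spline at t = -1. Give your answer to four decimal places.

-1.0225

Let M_i = s''(x_i). Step sizes h_i = 2, 1, 1, 3; slopes of the chords Δ_i = (y_(i+1) - y_i)/h_i = 0, 1, -6, -2.
  2·M_0 + 6·M_1 + 1·M_2 = 6(Δ_1 - Δ_0) = 6
  1·M_1 + 4·M_2 + 1·M_3 = 6(Δ_2 - Δ_1) = -42
  1·M_2 + 8·M_3 + 3·M_4 = 6(Δ_3 - Δ_2) = 24
Natural end conditions: M_0 = M_4 = 0.
Forward elimination and back-substitution give M_0 = 0, M_1 = 273/89, M_2 = -1104/89, M_3 = 405/89, M_4 = 0.
On [-1, 1], s'(t) = b_0 + 2c_0·(t + 1) + 3d_0·(t + 1)² with b_0 = Δ_0 - h_0(2M_0 + M_1)/6 = -91/89, c_0 = M_0/2 = 0, d_0 = (M_1 - M_0)/(6h_0) = 91/356. So s'(-1) = -91/89.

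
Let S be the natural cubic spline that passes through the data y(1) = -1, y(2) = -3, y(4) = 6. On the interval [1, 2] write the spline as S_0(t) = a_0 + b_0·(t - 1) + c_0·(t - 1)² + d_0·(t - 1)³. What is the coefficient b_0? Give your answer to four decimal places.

-3.0833

With σ_i denoting the second derivative at x_i, h_i = 1, 2, and Δ_i = (y_(i+1) − y_i)/h_i = -2, 9/2:
  1·σ_0 + 6·σ_1 + 2·σ_2 = 6(Δ_1 - Δ_0) = 39
Natural end conditions: σ_0 = σ_2 = 0.
Solving: σ_0 = 0, σ_1 = 13/2, σ_2 = 0.
On [1, 2], with S_0(t) = a_0 + b_0·(t - 1) + c_0·(t - 1)² + d_0·(t - 1)³: c_0 = σ_0/2 = 0, d_0 = (σ_1 - σ_0)/(6h_0) = 13/12, b_0 = Δ_0 - h_0(2σ_0 + σ_1)/6 = -37/12.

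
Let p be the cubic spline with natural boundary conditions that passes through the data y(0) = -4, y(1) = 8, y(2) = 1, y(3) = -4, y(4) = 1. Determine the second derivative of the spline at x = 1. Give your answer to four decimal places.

Write M_i for p''(x_i). With h_i = 1, 1, 1, 1 and divided differences Δ_i = 12, -7, -5, 5, the continuity of p' gives the tridiagonal system
  1·M_0 + 4·M_1 + 1·M_2 = 6(Δ_1 - Δ_0) = -114
  1·M_1 + 4·M_2 + 1·M_3 = 6(Δ_2 - Δ_1) = 12
  1·M_2 + 4·M_3 + 1·M_4 = 6(Δ_3 - Δ_2) = 60
Natural end conditions: M_0 = M_4 = 0.
Hence M_0 = 0, M_1 = -849/28, M_2 = 51/7, M_3 = 369/28, M_4 = 0.

-30.3214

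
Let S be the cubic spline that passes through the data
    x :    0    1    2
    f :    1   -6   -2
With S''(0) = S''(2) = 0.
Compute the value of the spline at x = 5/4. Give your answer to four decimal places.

-5.9023

With M_i denoting the second derivative at x_i, h_i = 1, 1, and Δ_i = (y_(i+1) − y_i)/h_i = -7, 4:
  1·M_0 + 4·M_1 + 1·M_2 = 6(Δ_1 - Δ_0) = 66
Natural end conditions: M_0 = M_2 = 0.
Solving the tridiagonal system: M_0 = 0, M_1 = 33/2, M_2 = 0.
On [1, 2], S(x) = -6 - 3/2·(x - 1) + 33/4·(x - 1)² - 11/4·(x - 1)³.
With (x - 1) = 1/4: S(5/4) = -1511/256.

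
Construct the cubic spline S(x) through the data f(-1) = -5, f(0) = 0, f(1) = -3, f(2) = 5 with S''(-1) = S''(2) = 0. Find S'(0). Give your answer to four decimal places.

-0.7333

Let m_i = S''(x_i). Step sizes h_i = 1, 1, 1; slopes of the chords Δ_i = (y_(i+1) - y_i)/h_i = 5, -3, 8.
  1·m_0 + 4·m_1 + 1·m_2 = 6(Δ_1 - Δ_0) = -48
  1·m_1 + 4·m_2 + 1·m_3 = 6(Δ_2 - Δ_1) = 66
Natural end conditions: m_0 = m_3 = 0.
Hence m_0 = 0, m_1 = -86/5, m_2 = 104/5, m_3 = 0.
On [0, 1], S'(x) = b_1 + 2c_1·x + 3d_1·x² with b_1 = Δ_1 - h_1(2m_1 + m_2)/6 = -11/15, c_1 = m_1/2 = -43/5, d_1 = (m_2 - m_1)/(6h_1) = 19/3. So S'(0) = -11/15.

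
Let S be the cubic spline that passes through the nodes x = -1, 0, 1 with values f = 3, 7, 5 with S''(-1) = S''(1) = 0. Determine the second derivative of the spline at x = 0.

-9

With σ_i denoting the second derivative at x_i, h_i = 1, 1, and Δ_i = (y_(i+1) − y_i)/h_i = 4, -2:
  1·σ_0 + 4·σ_1 + 1·σ_2 = 6(Δ_1 - Δ_0) = -36
Natural end conditions: σ_0 = σ_2 = 0.
Solving the tridiagonal system: σ_0 = 0, σ_1 = -9, σ_2 = 0.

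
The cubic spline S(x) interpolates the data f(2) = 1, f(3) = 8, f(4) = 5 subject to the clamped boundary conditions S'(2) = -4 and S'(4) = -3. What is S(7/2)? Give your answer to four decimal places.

7.4688

Let M_i = S''(x_i). Step sizes h_i = 1, 1; slopes of the chords Δ_i = (y_(i+1) - y_i)/h_i = 7, -3.
  1·M_0 + 4·M_1 + 1·M_2 = 6(Δ_1 - Δ_0) = -60
Clamped end conditions give two more equations: 2h_0·M_0 + h_0·M_1 = 6(Δ_0 - S'(2)) = 66 and h_1·M_1 + 2h_1·M_2 = 6(S'(4) - Δ_1) = 0.
Solving the tridiagonal system: M_0 = 97/2, M_1 = -31, M_2 = 31/2.
On [3, 4], S(x) = 8 + 19/4·(x - 3) - 31/2·(x - 3)² + 31/4·(x - 3)³.
With (x - 3) = 1/2: S(7/2) = 239/32.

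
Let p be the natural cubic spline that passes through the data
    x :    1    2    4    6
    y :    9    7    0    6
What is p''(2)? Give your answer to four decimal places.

With M_i denoting the second derivative at x_i, h_i = 1, 2, 2, and Δ_i = (y_(i+1) − y_i)/h_i = -2, -7/2, 3:
  1·M_0 + 6·M_1 + 2·M_2 = 6(Δ_1 - Δ_0) = -9
  2·M_1 + 8·M_2 + 2·M_3 = 6(Δ_2 - Δ_1) = 39
Natural end conditions: M_0 = M_3 = 0.
Forward elimination and back-substitution give M_0 = 0, M_1 = -75/22, M_2 = 63/11, M_3 = 0.

-3.4091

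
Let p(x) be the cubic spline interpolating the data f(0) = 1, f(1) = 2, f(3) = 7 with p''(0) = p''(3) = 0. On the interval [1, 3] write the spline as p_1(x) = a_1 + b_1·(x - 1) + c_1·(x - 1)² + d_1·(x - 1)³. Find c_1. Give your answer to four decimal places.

Write M_i for p''(x_i). With h_i = 1, 2 and divided differences Δ_i = 1, 5/2, the continuity of p' gives the tridiagonal system
  1·M_0 + 6·M_1 + 2·M_2 = 6(Δ_1 - Δ_0) = 9
Natural end conditions: M_0 = M_2 = 0.
Hence M_0 = 0, M_1 = 3/2, M_2 = 0.
On [1, 3], with p_1(x) = a_1 + b_1·(x - 1) + c_1·(x - 1)² + d_1·(x - 1)³: c_1 = M_1/2 = 3/4, d_1 = (M_2 - M_1)/(6h_1) = -1/8, b_1 = Δ_1 - h_1(2M_1 + M_2)/6 = 3/2.

0.7500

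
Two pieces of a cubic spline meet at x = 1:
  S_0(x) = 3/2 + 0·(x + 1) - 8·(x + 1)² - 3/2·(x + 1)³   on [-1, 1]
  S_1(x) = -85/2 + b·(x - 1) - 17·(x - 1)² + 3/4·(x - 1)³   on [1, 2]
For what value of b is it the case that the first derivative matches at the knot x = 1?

S_0'(x) = 0 - 16·(x + 1) - 9/2·(x + 1)², so S_0'(1) = -50. On the right, S_1'(1) = b, so b = -50.

-50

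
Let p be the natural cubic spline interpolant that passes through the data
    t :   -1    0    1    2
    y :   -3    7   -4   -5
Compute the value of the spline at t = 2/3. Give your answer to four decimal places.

0.0173

Write M_i for p''(x_i). With h_i = 1, 1, 1 and divided differences Δ_i = 10, -11, -1, the continuity of p' gives the tridiagonal system
  1·M_0 + 4·M_1 + 1·M_2 = 6(Δ_1 - Δ_0) = -126
  1·M_1 + 4·M_2 + 1·M_3 = 6(Δ_2 - Δ_1) = 60
Natural end conditions: M_0 = M_3 = 0.
Solving: M_0 = 0, M_1 = -188/5, M_2 = 122/5, M_3 = 0.
On [0, 1], p(t) = 7 - 38/15·t - 94/5·t² + 31/3·t³.
With t = 2/3: p(2/3) = 7/405.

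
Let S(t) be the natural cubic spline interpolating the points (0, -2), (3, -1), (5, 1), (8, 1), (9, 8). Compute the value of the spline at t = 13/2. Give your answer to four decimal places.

Let M_i = S''(x_i). Step sizes h_i = 3, 2, 3, 1; slopes of the chords Δ_i = (y_(i+1) - y_i)/h_i = 1/3, 1, 0, 7.
  3·M_0 + 10·M_1 + 2·M_2 = 6(Δ_1 - Δ_0) = 4
  2·M_1 + 10·M_2 + 3·M_3 = 6(Δ_2 - Δ_1) = -6
  3·M_2 + 8·M_3 + 1·M_4 = 6(Δ_3 - Δ_2) = 42
Natural end conditions: M_0 = M_4 = 0.
Solving the tridiagonal system: M_0 = 0, M_1 = 316/339, M_2 = -902/339, M_3 = 706/113, M_4 = 0.
On [5, 8], S(t) = 1 - 157/339·(t - 5) - 451/339·(t - 5)² + 1510/3051·(t - 5)³.
With (t - 5) = 3/2: S(13/2) = -115/113.

-1.0177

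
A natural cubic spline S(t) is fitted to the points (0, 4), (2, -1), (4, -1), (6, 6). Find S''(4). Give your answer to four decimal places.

With m_i denoting the second derivative at x_i, h_i = 2, 2, 2, and Δ_i = (y_(i+1) − y_i)/h_i = -5/2, 0, 7/2:
  2·m_0 + 8·m_1 + 2·m_2 = 6(Δ_1 - Δ_0) = 15
  2·m_1 + 8·m_2 + 2·m_3 = 6(Δ_2 - Δ_1) = 21
Natural end conditions: m_0 = m_3 = 0.
Solving the tridiagonal system: m_0 = 0, m_1 = 13/10, m_2 = 23/10, m_3 = 0.

2.3000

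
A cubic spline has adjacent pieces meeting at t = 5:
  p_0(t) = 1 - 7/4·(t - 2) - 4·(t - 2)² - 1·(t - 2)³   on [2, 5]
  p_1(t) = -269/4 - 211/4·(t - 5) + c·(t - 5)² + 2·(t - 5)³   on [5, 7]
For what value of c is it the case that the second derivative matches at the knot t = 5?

p_0''(t) = -8 - 6·(t - 2), so p_0''(5) = -26. On the right, p_1''(5) = 2c, so c = -13.

-13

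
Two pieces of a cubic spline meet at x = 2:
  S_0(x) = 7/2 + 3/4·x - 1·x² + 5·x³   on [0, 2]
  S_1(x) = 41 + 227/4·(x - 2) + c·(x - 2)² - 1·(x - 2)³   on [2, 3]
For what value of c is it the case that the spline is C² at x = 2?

S_0''(x) = -2 + 30·x, so S_0''(2) = 58. On the right, S_1''(2) = 2c, so c = 29.

29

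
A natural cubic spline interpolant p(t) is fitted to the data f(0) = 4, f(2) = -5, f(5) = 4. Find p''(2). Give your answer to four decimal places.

Write M_i for p''(x_i). With h_i = 2, 3 and divided differences Δ_i = -9/2, 3, the continuity of p' gives the tridiagonal system
  2·M_0 + 10·M_1 + 3·M_2 = 6(Δ_1 - Δ_0) = 45
Natural end conditions: M_0 = M_2 = 0.
Solving the tridiagonal system: M_0 = 0, M_1 = 9/2, M_2 = 0.

4.5000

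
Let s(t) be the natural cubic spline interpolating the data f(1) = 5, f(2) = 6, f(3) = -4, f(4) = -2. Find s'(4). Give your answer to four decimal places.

Put M_i = s'' at the i-th knot. Here h = (1, 1, 1) and Δ = (1, -10, 2), so the interior equations h_(i-1)·M_(i-1) + 2(h_(i-1)+h_i)·M_i + h_i·M_(i+1) = 6(Δ_i − Δ_(i-1)) read
  1·M_0 + 4·M_1 + 1·M_2 = 6(Δ_1 - Δ_0) = -66
  1·M_1 + 4·M_2 + 1·M_3 = 6(Δ_2 - Δ_1) = 72
Natural end conditions: M_0 = M_3 = 0.
Hence M_0 = 0, M_1 = -112/5, M_2 = 118/5, M_3 = 0.
On [3, 4], s'(t) = b_2 + 2c_2·(t - 3) + 3d_2·(t - 3)² with b_2 = Δ_2 - h_2(2M_2 + M_3)/6 = -88/15, c_2 = M_2/2 = 59/5, d_2 = (M_3 - M_2)/(6h_2) = -59/15. So s'(4) = 89/15.

5.9333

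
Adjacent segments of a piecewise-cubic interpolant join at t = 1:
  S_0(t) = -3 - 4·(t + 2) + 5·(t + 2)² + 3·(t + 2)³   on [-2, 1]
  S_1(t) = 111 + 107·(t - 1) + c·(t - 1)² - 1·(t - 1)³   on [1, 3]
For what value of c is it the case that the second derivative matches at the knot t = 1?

32

S_0''(t) = 10 + 18·(t + 2), so S_0''(1) = 64. On the right, S_1''(1) = 2c, so c = 32.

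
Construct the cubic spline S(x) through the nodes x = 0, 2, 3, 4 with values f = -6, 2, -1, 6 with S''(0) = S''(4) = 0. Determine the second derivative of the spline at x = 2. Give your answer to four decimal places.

Let σ_i = S''(x_i). Step sizes h_i = 2, 1, 1; slopes of the chords Δ_i = (y_(i+1) - y_i)/h_i = 4, -3, 7.
  2·σ_0 + 6·σ_1 + 1·σ_2 = 6(Δ_1 - Δ_0) = -42
  1·σ_1 + 4·σ_2 + 1·σ_3 = 6(Δ_2 - Δ_1) = 60
Natural end conditions: σ_0 = σ_3 = 0.
Hence σ_0 = 0, σ_1 = -228/23, σ_2 = 402/23, σ_3 = 0.

-9.9130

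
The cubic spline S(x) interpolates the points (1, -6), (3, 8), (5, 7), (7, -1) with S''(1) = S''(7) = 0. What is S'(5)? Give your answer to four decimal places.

-3.1333

Write m_i for S''(x_i). With h_i = 2, 2, 2 and divided differences Δ_i = 7, -1/2, -4, the continuity of S' gives the tridiagonal system
  2·m_0 + 8·m_1 + 2·m_2 = 6(Δ_1 - Δ_0) = -45
  2·m_1 + 8·m_2 + 2·m_3 = 6(Δ_2 - Δ_1) = -21
Natural end conditions: m_0 = m_3 = 0.
Forward elimination and back-substitution give m_0 = 0, m_1 = -53/10, m_2 = -13/10, m_3 = 0.
On [5, 7], S'(x) = b_2 + 2c_2·(x - 5) + 3d_2·(x - 5)² with b_2 = Δ_2 - h_2(2m_2 + m_3)/6 = -47/15, c_2 = m_2/2 = -13/20, d_2 = (m_3 - m_2)/(6h_2) = 13/120. So S'(5) = -47/15.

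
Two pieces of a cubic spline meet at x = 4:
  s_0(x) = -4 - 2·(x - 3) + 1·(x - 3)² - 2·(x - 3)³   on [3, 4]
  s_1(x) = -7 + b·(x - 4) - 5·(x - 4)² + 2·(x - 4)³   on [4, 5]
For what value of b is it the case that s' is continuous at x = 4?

-6

s_0'(x) = -2 + 2·(x - 3) - 6·(x - 3)², so s_0'(4) = -6. On the right, s_1'(4) = b, so b = -6.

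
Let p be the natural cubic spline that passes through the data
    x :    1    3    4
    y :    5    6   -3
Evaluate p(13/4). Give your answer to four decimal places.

With σ_i denoting the second derivative at x_i, h_i = 2, 1, and Δ_i = (y_(i+1) − y_i)/h_i = 1/2, -9:
  2·σ_0 + 6·σ_1 + 1·σ_2 = 6(Δ_1 - Δ_0) = -57
Natural end conditions: σ_0 = σ_2 = 0.
Forward elimination and back-substitution give σ_0 = 0, σ_1 = -19/2, σ_2 = 0.
On [3, 4], p(x) = 6 - 35/6·(x - 3) - 19/4·(x - 3)² + 19/12·(x - 3)³.
With (x - 3) = 1/4: p(13/4) = 1093/256.

4.2695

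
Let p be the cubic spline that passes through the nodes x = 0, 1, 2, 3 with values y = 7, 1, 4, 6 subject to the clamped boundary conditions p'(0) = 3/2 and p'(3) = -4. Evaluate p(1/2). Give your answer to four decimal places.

Put M_i = p'' at the i-th knot. Here h = (1, 1, 1) and Δ = (-6, 3, 2), so the interior equations h_(i-1)·M_(i-1) + 2(h_(i-1)+h_i)·M_i + h_i·M_(i+1) = 6(Δ_i − Δ_(i-1)) read
  1·M_0 + 4·M_1 + 1·M_2 = 6(Δ_1 - Δ_0) = 54
  1·M_1 + 4·M_2 + 1·M_3 = 6(Δ_2 - Δ_1) = -6
Clamped end conditions give two more equations: 2h_0·M_0 + h_0·M_1 = 6(Δ_0 - p'(0)) = -45 and h_2·M_2 + 2h_2·M_3 = 6(p'(3) - Δ_2) = -36.
Solving: M_0 = -508/15, M_1 = 341/15, M_2 = -46/15, M_3 = -247/15.
On [0, 1], p(x) = 7 + 3/2·x - 254/15·x² + 283/30·x³.
With x = 1/2: p(1/2) = 1127/240.

4.6958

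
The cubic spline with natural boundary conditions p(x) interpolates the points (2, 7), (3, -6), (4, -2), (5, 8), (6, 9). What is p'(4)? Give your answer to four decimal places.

Let σ_i = p''(x_i). Step sizes h_i = 1, 1, 1, 1; slopes of the chords Δ_i = (y_(i+1) - y_i)/h_i = -13, 4, 10, 1.
  1·σ_0 + 4·σ_1 + 1·σ_2 = 6(Δ_1 - Δ_0) = 102
  1·σ_1 + 4·σ_2 + 1·σ_3 = 6(Δ_2 - Δ_1) = 36
  1·σ_2 + 4·σ_3 + 1·σ_4 = 6(Δ_3 - Δ_2) = -54
Natural end conditions: σ_0 = σ_4 = 0.
Solving the tridiagonal system: σ_0 = 0, σ_1 = 333/14, σ_2 = 48/7, σ_3 = -213/14, σ_4 = 0.
On [4, 5], p'(x) = b_2 + 2c_2·(x - 4) + 3d_2·(x - 4)² with b_2 = Δ_2 - h_2(2σ_2 + σ_3)/6 = 41/4, c_2 = σ_2/2 = 24/7, d_2 = (σ_3 - σ_2)/(6h_2) = -103/28. So p'(4) = 41/4.

10.2500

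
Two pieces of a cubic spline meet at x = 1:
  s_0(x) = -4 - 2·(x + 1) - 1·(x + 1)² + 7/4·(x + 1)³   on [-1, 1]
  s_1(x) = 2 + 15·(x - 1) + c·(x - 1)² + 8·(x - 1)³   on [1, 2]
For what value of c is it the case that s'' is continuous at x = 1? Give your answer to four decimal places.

s_0''(x) = -2 + 21/2·(x + 1), so s_0''(1) = 19. On the right, s_1''(1) = 2c, so c = 19/2.

9.5000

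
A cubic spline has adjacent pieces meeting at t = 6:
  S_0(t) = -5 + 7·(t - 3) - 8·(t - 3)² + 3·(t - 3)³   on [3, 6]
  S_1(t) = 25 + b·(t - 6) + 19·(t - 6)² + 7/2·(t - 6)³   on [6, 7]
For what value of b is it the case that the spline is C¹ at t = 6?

40

S_0'(t) = 7 - 16·(t - 3) + 9·(t - 3)², so S_0'(6) = 40. On the right, S_1'(6) = b, so b = 40.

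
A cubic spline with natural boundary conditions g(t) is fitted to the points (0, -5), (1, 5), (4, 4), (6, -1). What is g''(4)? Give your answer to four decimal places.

Put σ_i = g'' at the i-th knot. Here h = (1, 3, 2) and Δ = (10, -1/3, -5/2), so the interior equations h_(i-1)·σ_(i-1) + 2(h_(i-1)+h_i)·σ_i + h_i·σ_(i+1) = 6(Δ_i − Δ_(i-1)) read
  1·σ_0 + 8·σ_1 + 3·σ_2 = 6(Δ_1 - Δ_0) = -62
  3·σ_1 + 10·σ_2 + 2·σ_3 = 6(Δ_2 - Δ_1) = -13
Natural end conditions: σ_0 = σ_3 = 0.
Forward elimination and back-substitution give σ_0 = 0, σ_1 = -581/71, σ_2 = 82/71, σ_3 = 0.

1.1549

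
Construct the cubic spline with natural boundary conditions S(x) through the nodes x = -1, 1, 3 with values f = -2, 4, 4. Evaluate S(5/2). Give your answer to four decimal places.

Put m_i = S'' at the i-th knot. Here h = (2, 2) and Δ = (3, 0), so the interior equations h_(i-1)·m_(i-1) + 2(h_(i-1)+h_i)·m_i + h_i·m_(i+1) = 6(Δ_i − Δ_(i-1)) read
  2·m_0 + 8·m_1 + 2·m_2 = 6(Δ_1 - Δ_0) = -18
Natural end conditions: m_0 = m_2 = 0.
Solving: m_0 = 0, m_1 = -9/4, m_2 = 0.
On [1, 3], S(x) = 4 + 3/2·(x - 1) - 9/8·(x - 1)² + 3/16·(x - 1)³.
With (x - 1) = 3/2: S(5/2) = 557/128.

4.3516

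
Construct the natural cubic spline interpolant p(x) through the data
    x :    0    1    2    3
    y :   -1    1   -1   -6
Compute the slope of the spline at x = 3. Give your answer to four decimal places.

-5.5333

Let M_i = p''(x_i). Step sizes h_i = 1, 1, 1; slopes of the chords Δ_i = (y_(i+1) - y_i)/h_i = 2, -2, -5.
  1·M_0 + 4·M_1 + 1·M_2 = 6(Δ_1 - Δ_0) = -24
  1·M_1 + 4·M_2 + 1·M_3 = 6(Δ_2 - Δ_1) = -18
Natural end conditions: M_0 = M_3 = 0.
Forward elimination and back-substitution give M_0 = 0, M_1 = -26/5, M_2 = -16/5, M_3 = 0.
On [2, 3], p'(x) = b_2 + 2c_2·(x - 2) + 3d_2·(x - 2)² with b_2 = Δ_2 - h_2(2M_2 + M_3)/6 = -59/15, c_2 = M_2/2 = -8/5, d_2 = (M_3 - M_2)/(6h_2) = 8/15. So p'(3) = -83/15.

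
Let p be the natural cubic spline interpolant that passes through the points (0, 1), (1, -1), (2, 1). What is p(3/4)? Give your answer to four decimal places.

Let M_i = p''(x_i). Step sizes h_i = 1, 1; slopes of the chords Δ_i = (y_(i+1) - y_i)/h_i = -2, 2.
  1·M_0 + 4·M_1 + 1·M_2 = 6(Δ_1 - Δ_0) = 24
Natural end conditions: M_0 = M_2 = 0.
Forward elimination and back-substitution give M_0 = 0, M_1 = 6, M_2 = 0.
On [0, 1], p(x) = 1 - 3·x + 0·x² + 1·x³.
With x = 3/4: p(3/4) = -53/64.

-0.8281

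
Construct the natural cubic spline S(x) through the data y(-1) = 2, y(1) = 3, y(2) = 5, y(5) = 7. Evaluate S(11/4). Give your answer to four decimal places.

With m_i denoting the second derivative at x_i, h_i = 2, 1, 3, and Δ_i = (y_(i+1) − y_i)/h_i = 1/2, 2, 2/3:
  2·m_0 + 6·m_1 + 1·m_2 = 6(Δ_1 - Δ_0) = 9
  1·m_1 + 8·m_2 + 3·m_3 = 6(Δ_2 - Δ_1) = -8
Natural end conditions: m_0 = m_3 = 0.
Solving: m_0 = 0, m_1 = 80/47, m_2 = -57/47, m_3 = 0.
On [2, 5], S(x) = 5 + 265/141·(x - 2) - 57/94·(x - 2)² + 19/282·(x - 2)³.
With (x - 2) = 3/4: S(11/4) = 36679/6016.

6.0969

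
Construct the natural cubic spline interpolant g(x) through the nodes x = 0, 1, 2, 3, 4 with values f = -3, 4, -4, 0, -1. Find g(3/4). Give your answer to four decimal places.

3.8789

Let M_i = g''(x_i). Step sizes h_i = 1, 1, 1, 1; slopes of the chords Δ_i = (y_(i+1) - y_i)/h_i = 7, -8, 4, -1.
  1·M_0 + 4·M_1 + 1·M_2 = 6(Δ_1 - Δ_0) = -90
  1·M_1 + 4·M_2 + 1·M_3 = 6(Δ_2 - Δ_1) = 72
  1·M_2 + 4·M_3 + 1·M_4 = 6(Δ_3 - Δ_2) = -30
Natural end conditions: M_0 = M_4 = 0.
Solving the tridiagonal system: M_0 = 0, M_1 = -417/14, M_2 = 204/7, M_3 = -207/14, M_4 = 0.
On [0, 1], g(x) = -3 + 335/28·x + 0·x² - 139/28·x³.
With x = 3/4: g(3/4) = 993/256.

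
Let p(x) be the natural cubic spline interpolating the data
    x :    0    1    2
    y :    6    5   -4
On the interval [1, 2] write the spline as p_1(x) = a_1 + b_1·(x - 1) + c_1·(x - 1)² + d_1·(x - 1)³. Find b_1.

-5

With M_i denoting the second derivative at x_i, h_i = 1, 1, and Δ_i = (y_(i+1) − y_i)/h_i = -1, -9:
  1·M_0 + 4·M_1 + 1·M_2 = 6(Δ_1 - Δ_0) = -48
Natural end conditions: M_0 = M_2 = 0.
Solving: M_0 = 0, M_1 = -12, M_2 = 0.
On [1, 2], with p_1(x) = a_1 + b_1·(x - 1) + c_1·(x - 1)² + d_1·(x - 1)³: c_1 = M_1/2 = -6, d_1 = (M_2 - M_1)/(6h_1) = 2, b_1 = Δ_1 - h_1(2M_1 + M_2)/6 = -5.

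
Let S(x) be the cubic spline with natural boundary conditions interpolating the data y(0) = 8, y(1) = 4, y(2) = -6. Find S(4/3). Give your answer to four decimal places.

Let M_i = S''(x_i). Step sizes h_i = 1, 1; slopes of the chords Δ_i = (y_(i+1) - y_i)/h_i = -4, -10.
  1·M_0 + 4·M_1 + 1·M_2 = 6(Δ_1 - Δ_0) = -36
Natural end conditions: M_0 = M_2 = 0.
Hence M_0 = 0, M_1 = -9, M_2 = 0.
On [1, 2], S(x) = 4 - 7·(x - 1) - 9/2·(x - 1)² + 3/2·(x - 1)³.
With (x - 1) = 1/3: S(4/3) = 11/9.

1.2222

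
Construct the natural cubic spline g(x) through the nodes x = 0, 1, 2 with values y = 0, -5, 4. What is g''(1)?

21

Let M_i = g''(x_i). Step sizes h_i = 1, 1; slopes of the chords Δ_i = (y_(i+1) - y_i)/h_i = -5, 9.
  1·M_0 + 4·M_1 + 1·M_2 = 6(Δ_1 - Δ_0) = 84
Natural end conditions: M_0 = M_2 = 0.
Forward elimination and back-substitution give M_0 = 0, M_1 = 21, M_2 = 0.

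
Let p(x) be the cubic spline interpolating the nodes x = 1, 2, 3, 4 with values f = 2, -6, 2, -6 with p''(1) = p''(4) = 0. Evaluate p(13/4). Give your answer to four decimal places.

Let M_i = p''(x_i). Step sizes h_i = 1, 1, 1; slopes of the chords Δ_i = (y_(i+1) - y_i)/h_i = -8, 8, -8.
  1·M_0 + 4·M_1 + 1·M_2 = 6(Δ_1 - Δ_0) = 96
  1·M_1 + 4·M_2 + 1·M_3 = 6(Δ_2 - Δ_1) = -96
Natural end conditions: M_0 = M_3 = 0.
Solving the tridiagonal system: M_0 = 0, M_1 = 32, M_2 = -32, M_3 = 0.
On [3, 4], p(x) = 2 + 8/3·(x - 3) - 16·(x - 3)² + 16/3·(x - 3)³.
With (x - 3) = 1/4: p(13/4) = 7/4.

1.7500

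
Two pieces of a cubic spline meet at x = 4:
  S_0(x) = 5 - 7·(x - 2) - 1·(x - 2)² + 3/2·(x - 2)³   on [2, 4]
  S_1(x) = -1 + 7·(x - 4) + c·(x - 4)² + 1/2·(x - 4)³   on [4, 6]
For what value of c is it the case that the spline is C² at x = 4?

8

S_0''(x) = -2 + 9·(x - 2), so S_0''(4) = 16. On the right, S_1''(4) = 2c, so c = 8.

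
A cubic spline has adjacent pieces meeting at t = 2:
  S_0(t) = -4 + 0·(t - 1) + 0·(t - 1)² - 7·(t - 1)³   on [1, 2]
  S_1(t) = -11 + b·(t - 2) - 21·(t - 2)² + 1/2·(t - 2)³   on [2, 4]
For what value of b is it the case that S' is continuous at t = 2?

S_0'(t) = 0 + 0·(t - 1) - 21·(t - 1)², so S_0'(2) = -21. On the right, S_1'(2) = b, so b = -21.

-21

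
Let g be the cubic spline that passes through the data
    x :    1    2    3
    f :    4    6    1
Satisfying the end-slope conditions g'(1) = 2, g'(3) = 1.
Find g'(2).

-3

With M_i denoting the second derivative at x_i, h_i = 1, 1, and Δ_i = (y_(i+1) − y_i)/h_i = 2, -5:
  1·M_0 + 4·M_1 + 1·M_2 = 6(Δ_1 - Δ_0) = -42
Clamped end conditions give two more equations: 2h_0·M_0 + h_0·M_1 = 6(Δ_0 - g'(1)) = 0 and h_1·M_1 + 2h_1·M_2 = 6(g'(3) - Δ_1) = 36.
Forward elimination and back-substitution give M_0 = 10, M_1 = -20, M_2 = 28.
On [2, 3], g'(x) = b_1 + 2c_1·(x - 2) + 3d_1·(x - 2)² with b_1 = Δ_1 - h_1(2M_1 + M_2)/6 = -3, c_1 = M_1/2 = -10, d_1 = (M_2 - M_1)/(6h_1) = 8. So g'(2) = -3.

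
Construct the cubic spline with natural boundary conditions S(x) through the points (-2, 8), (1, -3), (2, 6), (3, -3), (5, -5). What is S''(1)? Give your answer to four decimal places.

Write M_i for S''(x_i). With h_i = 3, 1, 1, 2 and divided differences Δ_i = -11/3, 9, -9, -1, the continuity of S' gives the tridiagonal system
  3·M_0 + 8·M_1 + 1·M_2 = 6(Δ_1 - Δ_0) = 76
  1·M_1 + 4·M_2 + 1·M_3 = 6(Δ_2 - Δ_1) = -108
  1·M_2 + 6·M_3 + 2·M_4 = 6(Δ_3 - Δ_2) = 48
Natural end conditions: M_0 = M_4 = 0.
Solving: M_0 = 0, M_1 = 1222/89, M_2 = -3012/89, M_3 = 1214/89, M_4 = 0.

13.7303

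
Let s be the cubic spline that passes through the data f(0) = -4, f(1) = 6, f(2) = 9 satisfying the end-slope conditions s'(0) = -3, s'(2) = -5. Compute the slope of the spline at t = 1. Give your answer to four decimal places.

Write σ_i for s''(x_i). With h_i = 1, 1 and divided differences Δ_i = 10, 3, the continuity of s' gives the tridiagonal system
  1·σ_0 + 4·σ_1 + 1·σ_2 = 6(Δ_1 - Δ_0) = -42
Clamped end conditions give two more equations: 2h_0·σ_0 + h_0·σ_1 = 6(Δ_0 - s'(0)) = 78 and h_1·σ_1 + 2h_1·σ_2 = 6(s'(2) - Δ_1) = -48.
Solving the tridiagonal system: σ_0 = 97/2, σ_1 = -19, σ_2 = -29/2.
On [1, 2], s'(t) = b_1 + 2c_1·(t - 1) + 3d_1·(t - 1)² with b_1 = Δ_1 - h_1(2σ_1 + σ_2)/6 = 47/4, c_1 = σ_1/2 = -19/2, d_1 = (σ_2 - σ_1)/(6h_1) = 3/4. So s'(1) = 47/4.

11.7500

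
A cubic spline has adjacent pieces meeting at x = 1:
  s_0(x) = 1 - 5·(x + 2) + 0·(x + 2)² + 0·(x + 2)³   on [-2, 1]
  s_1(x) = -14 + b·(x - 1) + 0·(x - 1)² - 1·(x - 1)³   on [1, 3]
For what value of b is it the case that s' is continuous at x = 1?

s_0'(x) = -5 + 0·(x + 2) + 0·(x + 2)², so s_0'(1) = -5. On the right, s_1'(1) = b, so b = -5.

-5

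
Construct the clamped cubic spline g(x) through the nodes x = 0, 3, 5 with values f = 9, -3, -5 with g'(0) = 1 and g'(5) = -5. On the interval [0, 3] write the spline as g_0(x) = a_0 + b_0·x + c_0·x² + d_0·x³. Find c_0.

Let σ_i = g''(x_i). Step sizes h_i = 3, 2; slopes of the chords Δ_i = (y_(i+1) - y_i)/h_i = -4, -1.
  3·σ_0 + 10·σ_1 + 2·σ_2 = 6(Δ_1 - Δ_0) = 18
Clamped end conditions give two more equations: 2h_0·σ_0 + h_0·σ_1 = 6(Δ_0 - g'(0)) = -30 and h_1·σ_1 + 2h_1·σ_2 = 6(g'(5) - Δ_1) = -24.
Solving: σ_0 = -8, σ_1 = 6, σ_2 = -9.
On [0, 3], with g_0(x) = a_0 + b_0·x + c_0·x² + d_0·x³: c_0 = σ_0/2 = -4, d_0 = (σ_1 - σ_0)/(6h_0) = 7/9, b_0 = Δ_0 - h_0(2σ_0 + σ_1)/6 = 1.

-4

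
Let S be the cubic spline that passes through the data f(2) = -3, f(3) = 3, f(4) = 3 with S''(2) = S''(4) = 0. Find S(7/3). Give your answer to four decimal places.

-0.5556

Write M_i for S''(x_i). With h_i = 1, 1 and divided differences Δ_i = 6, 0, the continuity of S' gives the tridiagonal system
  1·M_0 + 4·M_1 + 1·M_2 = 6(Δ_1 - Δ_0) = -36
Natural end conditions: M_0 = M_2 = 0.
Hence M_0 = 0, M_1 = -9, M_2 = 0.
On [2, 3], S(x) = -3 + 15/2·(x - 2) + 0·(x - 2)² - 3/2·(x - 2)³.
With (x - 2) = 1/3: S(7/3) = -5/9.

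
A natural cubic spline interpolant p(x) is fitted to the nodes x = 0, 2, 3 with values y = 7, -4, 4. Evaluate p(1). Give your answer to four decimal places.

With σ_i denoting the second derivative at x_i, h_i = 2, 1, and Δ_i = (y_(i+1) − y_i)/h_i = -11/2, 8:
  2·σ_0 + 6·σ_1 + 1·σ_2 = 6(Δ_1 - Δ_0) = 81
Natural end conditions: σ_0 = σ_2 = 0.
Solving the tridiagonal system: σ_0 = 0, σ_1 = 27/2, σ_2 = 0.
On [0, 2], p(x) = 7 - 10·x + 0·x² + 9/8·x³.
With x = 1: p(1) = -15/8.

-1.8750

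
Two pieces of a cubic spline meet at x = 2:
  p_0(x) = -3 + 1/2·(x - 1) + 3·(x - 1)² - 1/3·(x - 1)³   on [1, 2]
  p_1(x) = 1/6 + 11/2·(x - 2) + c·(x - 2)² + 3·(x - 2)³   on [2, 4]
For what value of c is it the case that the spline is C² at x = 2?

2

p_0''(x) = 6 - 2·(x - 1), so p_0''(2) = 4. On the right, p_1''(2) = 2c, so c = 2.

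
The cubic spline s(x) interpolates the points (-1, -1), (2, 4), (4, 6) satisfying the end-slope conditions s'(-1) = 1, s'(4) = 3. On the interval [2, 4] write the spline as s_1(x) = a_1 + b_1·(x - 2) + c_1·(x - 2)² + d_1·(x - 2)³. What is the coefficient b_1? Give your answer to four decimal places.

0.8000

Put m_i = s'' at the i-th knot. Here h = (3, 2) and Δ = (5/3, 1), so the interior equations h_(i-1)·m_(i-1) + 2(h_(i-1)+h_i)·m_i + h_i·m_(i+1) = 6(Δ_i − Δ_(i-1)) read
  3·m_0 + 10·m_1 + 2·m_2 = 6(Δ_1 - Δ_0) = -4
Clamped end conditions give two more equations: 2h_0·m_0 + h_0·m_1 = 6(Δ_0 - s'(-1)) = 4 and h_1·m_1 + 2h_1·m_2 = 6(s'(4) - Δ_1) = 12.
Solving the tridiagonal system: m_0 = 22/15, m_1 = -8/5, m_2 = 19/5.
On [2, 4], with s_1(x) = a_1 + b_1·(x - 2) + c_1·(x - 2)² + d_1·(x - 2)³: c_1 = m_1/2 = -4/5, d_1 = (m_2 - m_1)/(6h_1) = 9/20, b_1 = Δ_1 - h_1(2m_1 + m_2)/6 = 4/5.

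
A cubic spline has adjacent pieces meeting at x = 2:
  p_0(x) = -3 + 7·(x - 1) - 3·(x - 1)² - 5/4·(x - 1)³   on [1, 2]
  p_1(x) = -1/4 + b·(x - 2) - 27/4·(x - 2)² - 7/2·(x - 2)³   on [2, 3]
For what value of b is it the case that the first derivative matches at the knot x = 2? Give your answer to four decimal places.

-2.7500

p_0'(x) = 7 - 6·(x - 1) - 15/4·(x - 1)², so p_0'(2) = -11/4. On the right, p_1'(2) = b, so b = -11/4.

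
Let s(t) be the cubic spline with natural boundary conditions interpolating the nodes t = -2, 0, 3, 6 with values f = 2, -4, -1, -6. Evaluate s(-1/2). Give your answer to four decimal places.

-3.1622

With σ_i denoting the second derivative at x_i, h_i = 2, 3, 3, and Δ_i = (y_(i+1) − y_i)/h_i = -3, 1, -5/3:
  2·σ_0 + 10·σ_1 + 3·σ_2 = 6(Δ_1 - Δ_0) = 24
  3·σ_1 + 12·σ_2 + 3·σ_3 = 6(Δ_2 - Δ_1) = -16
Natural end conditions: σ_0 = σ_3 = 0.
Solving the tridiagonal system: σ_0 = 0, σ_1 = 112/37, σ_2 = -232/111, σ_3 = 0.
On [-2, 0], s(t) = 2 - 445/111·(t + 2) + 0·(t + 2)² + 28/111·(t + 2)³.
With (t + 2) = 3/2: s(-1/2) = -117/37.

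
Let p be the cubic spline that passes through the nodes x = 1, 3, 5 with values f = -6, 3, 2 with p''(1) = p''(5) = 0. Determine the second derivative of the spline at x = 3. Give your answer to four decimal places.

Write M_i for p''(x_i). With h_i = 2, 2 and divided differences Δ_i = 9/2, -1/2, the continuity of p' gives the tridiagonal system
  2·M_0 + 8·M_1 + 2·M_2 = 6(Δ_1 - Δ_0) = -30
Natural end conditions: M_0 = M_2 = 0.
Solving the tridiagonal system: M_0 = 0, M_1 = -15/4, M_2 = 0.

-3.7500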